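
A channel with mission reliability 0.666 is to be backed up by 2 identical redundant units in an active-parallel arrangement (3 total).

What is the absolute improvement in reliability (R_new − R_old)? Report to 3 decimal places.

R_before = 0.666
R_after = 1 − (1 − 0.666)^3 = 0.963
ΔR = 0.963 − 0.666 = 0.297

0.297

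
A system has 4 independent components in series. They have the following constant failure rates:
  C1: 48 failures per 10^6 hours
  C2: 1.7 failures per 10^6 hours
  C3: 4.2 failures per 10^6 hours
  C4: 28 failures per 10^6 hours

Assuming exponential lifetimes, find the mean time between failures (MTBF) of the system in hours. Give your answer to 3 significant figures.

12200

Series of exponential components: λ_sys = Σ λ_i
λ_sys = 0.000048 + 0.0000017 + 0.0000042 + 0.000028 = 8.1900e-05 /h
MTBF = 1 / λ_sys = 12200 h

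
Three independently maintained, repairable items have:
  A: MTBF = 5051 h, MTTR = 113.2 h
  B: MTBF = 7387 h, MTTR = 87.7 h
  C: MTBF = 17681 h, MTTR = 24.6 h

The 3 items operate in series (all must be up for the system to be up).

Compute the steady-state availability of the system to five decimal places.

A(A) = MTBF/(MTBF+MTTR) = 5051/(5051+113.2) = 0.978080
A(B) = MTBF/(MTBF+MTTR) = 7387/(7387+87.7) = 0.988267
A(C) = MTBF/(MTBF+MTTR) = 17681/(17681+24.6) = 0.998611
Series availability: 0.978080 × 0.988267 × 0.998611 = 0.96526

0.96526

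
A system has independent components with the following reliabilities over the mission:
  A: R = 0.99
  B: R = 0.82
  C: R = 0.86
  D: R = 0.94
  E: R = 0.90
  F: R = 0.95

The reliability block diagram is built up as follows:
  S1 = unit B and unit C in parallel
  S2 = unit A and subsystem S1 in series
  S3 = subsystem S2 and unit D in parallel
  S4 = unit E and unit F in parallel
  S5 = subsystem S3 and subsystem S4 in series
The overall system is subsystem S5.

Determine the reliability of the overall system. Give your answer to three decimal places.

Parallel (B and C): 1 − (1 − 0.82000)(1 − 0.86000) = 0.97480
Series (A and [0.97480]): 0.99000 × 0.97480 = 0.96505
Parallel ([0.96505] and D): 1 − (1 − 0.96505)(1 − 0.94000) = 0.99790
Parallel (E and F): 1 − (1 − 0.90000)(1 − 0.95000) = 0.99500
Series ([0.99790] and [0.99500]): 0.99790 × 0.99500 = 0.993

0.993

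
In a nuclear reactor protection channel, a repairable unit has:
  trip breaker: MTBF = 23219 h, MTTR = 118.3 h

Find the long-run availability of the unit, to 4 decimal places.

A(trip breaker) = MTBF/(MTBF+MTTR) = 23219/(23219+118.3) = 0.9949

0.9949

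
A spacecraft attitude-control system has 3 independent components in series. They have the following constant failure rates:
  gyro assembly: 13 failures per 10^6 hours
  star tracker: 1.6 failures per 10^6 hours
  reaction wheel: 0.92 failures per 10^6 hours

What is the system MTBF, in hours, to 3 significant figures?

Series of exponential components: λ_sys = Σ λ_i
λ_sys = 0.000013 + 0.0000016 + 0.00000092 = 1.5520e-05 /h
MTBF = 1 / λ_sys = 64400 h

64400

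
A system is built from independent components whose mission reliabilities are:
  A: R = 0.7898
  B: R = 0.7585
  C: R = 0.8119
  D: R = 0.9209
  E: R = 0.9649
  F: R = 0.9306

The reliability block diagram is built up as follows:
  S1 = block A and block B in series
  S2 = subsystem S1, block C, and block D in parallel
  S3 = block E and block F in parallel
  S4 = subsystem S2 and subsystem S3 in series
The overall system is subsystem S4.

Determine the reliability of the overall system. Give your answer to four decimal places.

Series (A and B): 0.789800 × 0.758500 = 0.599063
Parallel ([0.599063], C, and D): 1 − (1 − 0.599063)(1 − 0.811900)(1 − 0.920900) = 0.994035
Parallel (E and F): 1 − (1 − 0.964900)(1 − 0.930600) = 0.997564
Series ([0.994035] and [0.997564]): 0.994035 × 0.997564 = 0.9916

0.9916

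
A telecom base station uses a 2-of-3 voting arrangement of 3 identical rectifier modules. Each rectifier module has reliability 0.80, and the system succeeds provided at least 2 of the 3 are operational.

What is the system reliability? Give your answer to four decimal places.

0.8960

R = Σ_{i=2}^{3} C(3,i) p^i (1−p)^{3−i} with p = 0.80
C(3,2)·0.80^2·0.20^1 = 0.384000
C(3,3)·0.80^3·0.20^0 = 0.512000
Sum = 0.8960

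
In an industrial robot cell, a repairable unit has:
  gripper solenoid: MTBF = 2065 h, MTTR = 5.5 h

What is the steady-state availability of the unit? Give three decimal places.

A(gripper solenoid) = MTBF/(MTBF+MTTR) = 2065/(2065+5.5) = 0.997

0.997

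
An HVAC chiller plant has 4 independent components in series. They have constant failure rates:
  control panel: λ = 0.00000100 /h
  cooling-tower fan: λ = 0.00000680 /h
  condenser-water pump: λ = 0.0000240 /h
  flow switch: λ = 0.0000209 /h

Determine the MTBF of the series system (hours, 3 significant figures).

19000

Series of exponential components: λ_sys = Σ λ_i
λ_sys = 0.00000100 + 0.00000680 + 0.0000240 + 0.0000209 = 5.2700e-05 /h
MTBF = 1 / λ_sys = 19000 h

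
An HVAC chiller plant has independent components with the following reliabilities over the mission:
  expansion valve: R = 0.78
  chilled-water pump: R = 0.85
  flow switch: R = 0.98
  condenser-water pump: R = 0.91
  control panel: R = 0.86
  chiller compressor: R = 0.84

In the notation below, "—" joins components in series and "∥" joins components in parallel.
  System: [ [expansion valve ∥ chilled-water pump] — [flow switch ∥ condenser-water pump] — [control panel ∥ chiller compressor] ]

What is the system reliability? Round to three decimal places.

0.944

Parallel (expansion valve and chilled-water pump): 1 − (1 − 0.78000)(1 − 0.85000) = 0.96700
Parallel (flow switch and condenser-water pump): 1 − (1 − 0.98000)(1 − 0.91000) = 0.99820
Parallel (control panel and chiller compressor): 1 − (1 − 0.86000)(1 − 0.84000) = 0.97760
Series ([0.96700], [0.99820], and [0.97760]): 0.96700 × 0.99820 × 0.97760 = 0.944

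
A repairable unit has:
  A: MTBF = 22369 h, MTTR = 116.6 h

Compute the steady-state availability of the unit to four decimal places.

A(A) = MTBF/(MTBF+MTTR) = 22369/(22369+116.6) = 0.9948

0.9948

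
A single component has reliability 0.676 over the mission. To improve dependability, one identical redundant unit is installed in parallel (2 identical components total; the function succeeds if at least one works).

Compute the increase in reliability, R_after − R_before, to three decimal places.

0.219

R_before = 0.676
R_after = 1 − (1 − 0.676)^2 = 0.895
ΔR = 0.895 − 0.676 = 0.219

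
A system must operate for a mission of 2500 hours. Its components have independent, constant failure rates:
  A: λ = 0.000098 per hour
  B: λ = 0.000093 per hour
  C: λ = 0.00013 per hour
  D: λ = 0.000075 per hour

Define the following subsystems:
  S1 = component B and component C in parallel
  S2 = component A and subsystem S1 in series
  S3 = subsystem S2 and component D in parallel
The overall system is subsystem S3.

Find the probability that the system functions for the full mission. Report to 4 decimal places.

R(A) = exp(−0.000098 × 2500) = 0.782705
R(B) = exp(−0.000093 × 2500) = 0.792550
R(C) = exp(−0.00013 × 2500) = 0.722527
R(D) = exp(−0.000075 × 2500) = 0.829029
Parallel (B and C): 1 − (1 − 0.792550)(1 − 0.722527) = 0.942438
Series (A and [0.942438]): 0.782705 × 0.942438 = 0.737651
Parallel ([0.737651] and D): 1 − (1 − 0.737651)(1 − 0.829029) = 0.9551

0.9551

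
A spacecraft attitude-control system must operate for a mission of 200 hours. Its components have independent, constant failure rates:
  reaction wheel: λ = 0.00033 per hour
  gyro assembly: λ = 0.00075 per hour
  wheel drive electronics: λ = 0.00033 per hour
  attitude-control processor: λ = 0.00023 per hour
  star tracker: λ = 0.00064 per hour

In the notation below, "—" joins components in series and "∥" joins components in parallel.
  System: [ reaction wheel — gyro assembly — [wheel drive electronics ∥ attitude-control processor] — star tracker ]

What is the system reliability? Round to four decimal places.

0.7069

R(reaction wheel) = exp(−0.00033 × 200) = 0.936131
R(gyro assembly) = exp(−0.00075 × 200) = 0.860708
R(wheel drive electronics) = exp(−0.00033 × 200) = 0.936131
R(attitude-control processor) = exp(−0.00023 × 200) = 0.955042
R(star tracker) = exp(−0.00064 × 200) = 0.879853
Parallel (wheel drive electronics and attitude-control processor): 1 − (1 − 0.936131)(1 − 0.955042) = 0.997129
Series (reaction wheel, gyro assembly, [0.997129], and star tracker): 0.936131 × 0.860708 × 0.997129 × 0.879853 = 0.7069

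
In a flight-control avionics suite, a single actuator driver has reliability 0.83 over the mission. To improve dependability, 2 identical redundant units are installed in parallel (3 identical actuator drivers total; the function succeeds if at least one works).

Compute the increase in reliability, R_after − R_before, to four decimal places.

R_before = 0.83
R_after = 1 − (1 − 0.83)^3 = 0.9951
ΔR = 0.9951 − 0.83 = 0.1651

0.1651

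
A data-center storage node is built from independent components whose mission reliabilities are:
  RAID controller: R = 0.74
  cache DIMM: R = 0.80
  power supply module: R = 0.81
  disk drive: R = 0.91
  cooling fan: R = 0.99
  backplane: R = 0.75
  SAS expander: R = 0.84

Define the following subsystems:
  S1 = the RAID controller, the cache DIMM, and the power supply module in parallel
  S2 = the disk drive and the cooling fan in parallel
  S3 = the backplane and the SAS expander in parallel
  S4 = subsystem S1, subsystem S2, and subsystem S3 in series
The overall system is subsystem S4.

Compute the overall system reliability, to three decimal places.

0.950

Parallel (RAID controller, cache DIMM, and power supply module): 1 − (1 − 0.74000)(1 − 0.80000)(1 − 0.81000) = 0.99012
Parallel (disk drive and cooling fan): 1 − (1 − 0.91000)(1 − 0.99000) = 0.99910
Parallel (backplane and SAS expander): 1 − (1 − 0.75000)(1 − 0.84000) = 0.96000
Series ([0.99012], [0.99910], and [0.96000]): 0.99012 × 0.99910 × 0.96000 = 0.950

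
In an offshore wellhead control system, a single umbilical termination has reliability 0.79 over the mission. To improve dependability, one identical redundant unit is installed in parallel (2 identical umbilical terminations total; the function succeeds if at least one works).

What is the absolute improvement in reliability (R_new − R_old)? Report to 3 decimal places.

0.166

R_before = 0.79
R_after = 1 − (1 − 0.79)^2 = 0.956
ΔR = 0.956 − 0.79 = 0.166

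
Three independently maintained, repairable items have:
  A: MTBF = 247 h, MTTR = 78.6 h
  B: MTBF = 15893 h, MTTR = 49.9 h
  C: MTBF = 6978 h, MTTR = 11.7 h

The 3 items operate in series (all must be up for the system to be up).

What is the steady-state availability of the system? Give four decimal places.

A(A) = MTBF/(MTBF+MTTR) = 247/(247+78.6) = 0.758600
A(B) = MTBF/(MTBF+MTTR) = 15893/(15893+49.9) = 0.996870
A(C) = MTBF/(MTBF+MTTR) = 6978/(6978+11.7) = 0.998326
Series availability: 0.758600 × 0.996870 × 0.998326 = 0.7550

0.7550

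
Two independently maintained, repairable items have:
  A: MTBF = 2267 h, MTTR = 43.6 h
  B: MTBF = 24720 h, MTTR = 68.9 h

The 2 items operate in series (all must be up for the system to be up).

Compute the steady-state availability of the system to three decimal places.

0.978

A(A) = MTBF/(MTBF+MTTR) = 2267/(2267+43.6) = 0.981130
A(B) = MTBF/(MTBF+MTTR) = 24720/(24720+68.9) = 0.997221
Series availability: 0.981130 × 0.997221 = 0.978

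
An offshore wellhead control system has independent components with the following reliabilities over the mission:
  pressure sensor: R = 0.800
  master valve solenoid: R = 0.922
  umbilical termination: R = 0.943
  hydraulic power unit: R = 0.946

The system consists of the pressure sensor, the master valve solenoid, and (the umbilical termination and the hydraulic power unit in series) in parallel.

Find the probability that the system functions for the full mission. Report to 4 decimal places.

0.9983

Series (umbilical termination and hydraulic power unit): 0.943000 × 0.946000 = 0.892078
Parallel (pressure sensor, master valve solenoid, and [0.892078]): 1 − (1 − 0.800000)(1 − 0.922000)(1 − 0.892078) = 0.9983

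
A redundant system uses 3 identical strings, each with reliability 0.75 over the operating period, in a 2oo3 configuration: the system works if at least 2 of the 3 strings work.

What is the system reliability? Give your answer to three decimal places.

0.844

R = Σ_{i=2}^{3} C(3,i) p^i (1−p)^{3−i} with p = 0.75
C(3,2)·0.75^2·0.25^1 = 0.42188
C(3,3)·0.75^3·0.25^0 = 0.42188
Sum = 0.844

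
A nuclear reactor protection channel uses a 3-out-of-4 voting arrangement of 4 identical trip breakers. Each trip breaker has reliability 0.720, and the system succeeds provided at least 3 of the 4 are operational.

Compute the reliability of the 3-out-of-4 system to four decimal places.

0.6868

R = Σ_{i=3}^{4} C(4,i) p^i (1−p)^{4−i} with p = 0.720
C(4,3)·0.720^3·0.280^1 = 0.418038
C(4,4)·0.720^4·0.280^0 = 0.268739
Sum = 0.6868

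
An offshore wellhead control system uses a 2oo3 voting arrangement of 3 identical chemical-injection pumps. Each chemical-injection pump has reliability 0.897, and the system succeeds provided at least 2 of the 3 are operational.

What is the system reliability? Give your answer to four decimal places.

R = Σ_{i=2}^{3} C(3,i) p^i (1−p)^{3−i} with p = 0.897
C(3,2)·0.897^2·0.103^1 = 0.248624
C(3,3)·0.897^3·0.103^0 = 0.721734
Sum = 0.9704

0.9704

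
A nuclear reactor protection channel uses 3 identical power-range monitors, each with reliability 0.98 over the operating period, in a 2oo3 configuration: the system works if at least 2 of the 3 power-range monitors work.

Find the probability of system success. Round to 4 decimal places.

0.9988

R = Σ_{i=2}^{3} C(3,i) p^i (1−p)^{3−i} with p = 0.98
C(3,2)·0.98^2·0.02^1 = 0.057624
C(3,3)·0.98^3·0.02^0 = 0.941192
Sum = 0.9988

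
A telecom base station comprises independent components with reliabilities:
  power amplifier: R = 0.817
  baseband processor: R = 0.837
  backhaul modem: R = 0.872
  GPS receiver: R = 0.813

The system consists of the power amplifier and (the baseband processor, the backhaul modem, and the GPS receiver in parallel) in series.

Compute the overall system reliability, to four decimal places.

Parallel (baseband processor, backhaul modem, and GPS receiver): 1 − (1 − 0.837000)(1 − 0.872000)(1 − 0.813000) = 0.996098
Series (power amplifier and [0.996098]): 0.817000 × 0.996098 = 0.8138

0.8138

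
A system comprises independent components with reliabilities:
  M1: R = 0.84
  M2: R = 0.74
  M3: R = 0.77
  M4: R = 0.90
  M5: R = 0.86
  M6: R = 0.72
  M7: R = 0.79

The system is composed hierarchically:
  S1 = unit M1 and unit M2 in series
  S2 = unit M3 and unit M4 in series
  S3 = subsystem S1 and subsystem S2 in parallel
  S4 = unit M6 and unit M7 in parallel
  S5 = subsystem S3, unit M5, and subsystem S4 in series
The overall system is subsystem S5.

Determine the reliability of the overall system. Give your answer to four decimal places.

Series (M1 and M2): 0.840000 × 0.740000 = 0.621600
Series (M3 and M4): 0.770000 × 0.900000 = 0.693000
Parallel ([0.621600] and [0.693000]): 1 − (1 − 0.621600)(1 − 0.693000) = 0.883831
Parallel (M6 and M7): 1 − (1 − 0.720000)(1 − 0.790000) = 0.941200
Series ([0.883831], M5, and [0.941200]): 0.883831 × 0.860000 × 0.941200 = 0.7154

0.7154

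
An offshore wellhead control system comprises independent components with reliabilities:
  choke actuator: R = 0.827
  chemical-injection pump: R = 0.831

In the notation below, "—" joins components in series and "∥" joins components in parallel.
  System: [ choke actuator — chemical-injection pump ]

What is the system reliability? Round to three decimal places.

Series (choke actuator and chemical-injection pump): 0.82700 × 0.83100 = 0.687

0.687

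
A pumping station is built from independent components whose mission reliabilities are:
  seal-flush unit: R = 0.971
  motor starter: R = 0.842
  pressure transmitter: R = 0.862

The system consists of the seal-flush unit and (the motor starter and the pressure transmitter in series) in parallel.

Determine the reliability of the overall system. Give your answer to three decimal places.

Series (motor starter and pressure transmitter): 0.84200 × 0.86200 = 0.72580
Parallel (seal-flush unit and [0.72580]): 1 − (1 − 0.97100)(1 − 0.72580) = 0.992

0.992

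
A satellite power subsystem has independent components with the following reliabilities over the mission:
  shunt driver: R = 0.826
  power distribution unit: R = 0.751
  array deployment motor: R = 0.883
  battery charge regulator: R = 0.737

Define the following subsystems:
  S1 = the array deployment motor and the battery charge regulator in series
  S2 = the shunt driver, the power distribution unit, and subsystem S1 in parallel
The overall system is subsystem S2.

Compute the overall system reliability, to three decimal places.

0.985

Series (array deployment motor and battery charge regulator): 0.88300 × 0.73700 = 0.65077
Parallel (shunt driver, power distribution unit, and [0.65077]): 1 − (1 − 0.82600)(1 − 0.75100)(1 − 0.65077) = 0.985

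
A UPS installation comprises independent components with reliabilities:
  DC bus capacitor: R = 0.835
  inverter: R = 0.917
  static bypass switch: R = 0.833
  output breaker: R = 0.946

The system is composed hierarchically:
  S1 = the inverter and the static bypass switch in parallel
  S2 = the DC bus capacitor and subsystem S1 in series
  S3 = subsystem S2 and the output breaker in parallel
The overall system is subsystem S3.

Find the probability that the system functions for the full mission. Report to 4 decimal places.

Parallel (inverter and static bypass switch): 1 − (1 − 0.917000)(1 − 0.833000) = 0.986139
Series (DC bus capacitor and [0.986139]): 0.835000 × 0.986139 = 0.823426
Parallel ([0.823426] and output breaker): 1 − (1 − 0.823426)(1 − 0.946000) = 0.9905

0.9905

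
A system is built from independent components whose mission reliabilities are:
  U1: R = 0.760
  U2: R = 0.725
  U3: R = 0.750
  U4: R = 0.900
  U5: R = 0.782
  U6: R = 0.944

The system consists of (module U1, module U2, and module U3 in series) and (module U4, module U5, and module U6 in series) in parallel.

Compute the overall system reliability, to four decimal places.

Series (U1, U2, and U3): 0.760000 × 0.725000 × 0.750000 = 0.413250
Series (U4, U5, and U6): 0.900000 × 0.782000 × 0.944000 = 0.664387
Parallel ([0.413250] and [0.664387]): 1 − (1 − 0.413250)(1 − 0.664387) = 0.8031

0.8031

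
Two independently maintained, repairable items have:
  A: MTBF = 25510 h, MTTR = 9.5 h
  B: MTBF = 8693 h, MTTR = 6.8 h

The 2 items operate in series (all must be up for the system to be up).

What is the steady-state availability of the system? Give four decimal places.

0.9988

A(A) = MTBF/(MTBF+MTTR) = 25510/(25510+9.5) = 0.999628
A(B) = MTBF/(MTBF+MTTR) = 8693/(8693+6.8) = 0.999218
Series availability: 0.999628 × 0.999218 = 0.9988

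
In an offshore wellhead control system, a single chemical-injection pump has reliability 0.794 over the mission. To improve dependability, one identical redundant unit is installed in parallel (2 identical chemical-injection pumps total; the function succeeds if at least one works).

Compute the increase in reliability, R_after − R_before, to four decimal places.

0.1636

R_before = 0.794
R_after = 1 − (1 − 0.794)^2 = 0.9576
ΔR = 0.9576 − 0.794 = 0.1636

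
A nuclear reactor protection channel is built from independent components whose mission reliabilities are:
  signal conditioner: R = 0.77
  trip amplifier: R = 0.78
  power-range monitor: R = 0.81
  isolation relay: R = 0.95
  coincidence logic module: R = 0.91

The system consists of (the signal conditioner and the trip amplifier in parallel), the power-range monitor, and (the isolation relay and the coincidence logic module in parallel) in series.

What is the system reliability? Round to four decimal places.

0.7656

Parallel (signal conditioner and trip amplifier): 1 − (1 − 0.770000)(1 − 0.780000) = 0.949400
Parallel (isolation relay and coincidence logic module): 1 − (1 − 0.950000)(1 − 0.910000) = 0.995500
Series ([0.949400], power-range monitor, and [0.995500]): 0.949400 × 0.810000 × 0.995500 = 0.7656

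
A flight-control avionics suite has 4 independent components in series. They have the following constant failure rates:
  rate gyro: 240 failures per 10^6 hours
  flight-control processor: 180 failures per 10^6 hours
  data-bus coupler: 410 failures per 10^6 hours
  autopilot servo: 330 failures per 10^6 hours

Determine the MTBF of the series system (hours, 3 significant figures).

Series of exponential components: λ_sys = Σ λ_i
λ_sys = 0.00024 + 0.00018 + 0.00041 + 0.00033 = 1.1600e-03 /h
MTBF = 1 / λ_sys = 862 h

862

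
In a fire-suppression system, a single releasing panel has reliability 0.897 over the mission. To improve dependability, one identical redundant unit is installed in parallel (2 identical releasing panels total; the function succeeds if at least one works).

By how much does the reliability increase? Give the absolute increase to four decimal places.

R_before = 0.897
R_after = 1 − (1 − 0.897)^2 = 0.9894
ΔR = 0.9894 − 0.897 = 0.0924

0.0924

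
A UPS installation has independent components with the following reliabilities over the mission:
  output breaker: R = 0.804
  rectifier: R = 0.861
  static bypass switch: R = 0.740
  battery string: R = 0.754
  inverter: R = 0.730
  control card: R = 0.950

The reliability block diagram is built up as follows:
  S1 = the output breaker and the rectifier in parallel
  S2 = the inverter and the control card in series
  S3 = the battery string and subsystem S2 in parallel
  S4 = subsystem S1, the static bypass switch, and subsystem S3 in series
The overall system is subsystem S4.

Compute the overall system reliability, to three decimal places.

Parallel (output breaker and rectifier): 1 − (1 − 0.80400)(1 − 0.86100) = 0.97276
Series (inverter and control card): 0.73000 × 0.95000 = 0.69350
Parallel (battery string and [0.69350]): 1 − (1 − 0.75400)(1 − 0.69350) = 0.92460
Series ([0.97276], static bypass switch, and [0.92460]): 0.97276 × 0.74000 × 0.92460 = 0.666

0.666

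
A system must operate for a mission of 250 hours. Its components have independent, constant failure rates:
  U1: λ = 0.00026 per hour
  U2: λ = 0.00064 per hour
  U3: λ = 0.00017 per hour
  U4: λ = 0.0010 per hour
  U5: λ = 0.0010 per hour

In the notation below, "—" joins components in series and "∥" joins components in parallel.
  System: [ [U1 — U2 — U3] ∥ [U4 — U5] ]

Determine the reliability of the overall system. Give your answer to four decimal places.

0.9076

R(U1) = exp(−0.00026 × 250) = 0.937067
R(U2) = exp(−0.00064 × 250) = 0.852144
R(U3) = exp(−0.00017 × 250) = 0.958390
R(U4) = exp(−0.0010 × 250) = 0.778801
R(U5) = exp(−0.0010 × 250) = 0.778801
Series (U1, U2, and U3): 0.937067 × 0.852144 × 0.958390 = 0.765290
Series (U4 and U5): 0.778801 × 0.778801 = 0.606531
Parallel ([0.765290] and [0.606531]): 1 − (1 − 0.765290)(1 − 0.606531) = 0.9076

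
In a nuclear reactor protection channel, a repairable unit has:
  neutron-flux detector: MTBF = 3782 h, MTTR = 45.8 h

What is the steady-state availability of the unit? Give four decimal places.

A(neutron-flux detector) = MTBF/(MTBF+MTTR) = 3782/(3782+45.8) = 0.9880

0.9880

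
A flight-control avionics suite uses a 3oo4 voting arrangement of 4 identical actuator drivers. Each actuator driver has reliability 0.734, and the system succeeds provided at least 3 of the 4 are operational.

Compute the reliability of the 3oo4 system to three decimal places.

R = Σ_{i=3}^{4} C(4,i) p^i (1−p)^{4−i} with p = 0.734
C(4,3)·0.734^3·0.266^1 = 0.42076
C(4,4)·0.734^4·0.266^0 = 0.29026
Sum = 0.711

0.711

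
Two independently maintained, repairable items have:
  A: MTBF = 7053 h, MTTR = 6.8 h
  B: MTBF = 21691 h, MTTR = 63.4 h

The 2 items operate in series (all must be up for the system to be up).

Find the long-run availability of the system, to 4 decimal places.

A(A) = MTBF/(MTBF+MTTR) = 7053/(7053+6.8) = 0.999037
A(B) = MTBF/(MTBF+MTTR) = 21691/(21691+63.4) = 0.997086
Series availability: 0.999037 × 0.997086 = 0.9961

0.9961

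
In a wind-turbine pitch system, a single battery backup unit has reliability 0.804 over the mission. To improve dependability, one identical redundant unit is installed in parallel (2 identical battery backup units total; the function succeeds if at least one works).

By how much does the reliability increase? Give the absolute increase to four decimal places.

R_before = 0.804
R_after = 1 − (1 − 0.804)^2 = 0.9616
ΔR = 0.9616 − 0.804 = 0.1576

0.1576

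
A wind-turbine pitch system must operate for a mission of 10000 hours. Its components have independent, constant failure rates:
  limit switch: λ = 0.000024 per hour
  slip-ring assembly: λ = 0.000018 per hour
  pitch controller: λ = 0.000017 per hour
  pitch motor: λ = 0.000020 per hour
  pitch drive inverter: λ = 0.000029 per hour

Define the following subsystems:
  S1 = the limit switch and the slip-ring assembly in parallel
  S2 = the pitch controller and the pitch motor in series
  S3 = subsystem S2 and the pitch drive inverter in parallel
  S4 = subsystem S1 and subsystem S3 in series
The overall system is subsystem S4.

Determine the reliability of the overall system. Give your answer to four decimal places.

R(limit switch) = exp(−0.000024 × 10000) = 0.786628
R(slip-ring assembly) = exp(−0.000018 × 10000) = 0.835270
R(pitch controller) = exp(−0.000017 × 10000) = 0.843665
R(pitch motor) = exp(−0.000020 × 10000) = 0.818731
R(pitch drive inverter) = exp(−0.000029 × 10000) = 0.748264
Parallel (limit switch and slip-ring assembly): 1 − (1 − 0.786628)(1 − 0.835270) = 0.964851
Series (pitch controller and pitch motor): 0.843665 × 0.818731 = 0.690735
Parallel ([0.690735] and pitch drive inverter): 1 − (1 − 0.690735)(1 − 0.748264) = 0.922147
Series ([0.964851] and [0.922147]): 0.964851 × 0.922147 = 0.8897

0.8897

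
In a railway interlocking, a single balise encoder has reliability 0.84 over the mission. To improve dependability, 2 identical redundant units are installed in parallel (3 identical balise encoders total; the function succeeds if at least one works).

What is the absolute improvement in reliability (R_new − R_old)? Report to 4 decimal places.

0.1559

R_before = 0.84
R_after = 1 − (1 − 0.84)^3 = 0.9959
ΔR = 0.9959 − 0.84 = 0.1559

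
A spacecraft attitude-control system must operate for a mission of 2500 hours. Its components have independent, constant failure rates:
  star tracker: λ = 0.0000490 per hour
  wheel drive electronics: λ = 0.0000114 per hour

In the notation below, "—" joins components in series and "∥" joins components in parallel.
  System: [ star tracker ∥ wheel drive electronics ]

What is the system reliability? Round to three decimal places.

R(star tracker) = exp(−0.0000490 × 2500) = 0.88471
R(wheel drive electronics) = exp(−0.0000114 × 2500) = 0.97190
Parallel (star tracker and wheel drive electronics): 1 − (1 − 0.88471)(1 − 0.97190) = 0.997

0.997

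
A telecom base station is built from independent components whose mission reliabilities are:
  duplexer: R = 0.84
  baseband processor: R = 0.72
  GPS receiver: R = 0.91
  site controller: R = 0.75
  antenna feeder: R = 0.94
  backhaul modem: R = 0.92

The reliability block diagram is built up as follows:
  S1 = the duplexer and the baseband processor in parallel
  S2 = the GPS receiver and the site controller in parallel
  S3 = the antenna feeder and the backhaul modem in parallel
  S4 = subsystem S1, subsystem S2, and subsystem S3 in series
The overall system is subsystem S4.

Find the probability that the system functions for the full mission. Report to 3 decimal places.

Parallel (duplexer and baseband processor): 1 − (1 − 0.84000)(1 − 0.72000) = 0.95520
Parallel (GPS receiver and site controller): 1 − (1 − 0.91000)(1 − 0.75000) = 0.97750
Parallel (antenna feeder and backhaul modem): 1 − (1 − 0.94000)(1 − 0.92000) = 0.99520
Series ([0.95520], [0.97750], and [0.99520]): 0.95520 × 0.97750 × 0.99520 = 0.929

0.929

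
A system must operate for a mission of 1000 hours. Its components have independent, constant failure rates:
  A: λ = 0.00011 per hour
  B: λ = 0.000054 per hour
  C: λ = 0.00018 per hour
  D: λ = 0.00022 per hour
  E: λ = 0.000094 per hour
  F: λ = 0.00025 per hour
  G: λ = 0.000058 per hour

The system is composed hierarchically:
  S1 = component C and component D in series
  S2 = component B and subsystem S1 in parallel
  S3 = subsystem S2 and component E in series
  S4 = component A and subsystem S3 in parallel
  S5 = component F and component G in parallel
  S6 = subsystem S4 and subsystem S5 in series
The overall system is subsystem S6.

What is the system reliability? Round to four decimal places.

R(A) = exp(−0.00011 × 1000) = 0.895834
R(B) = exp(−0.000054 × 1000) = 0.947432
R(C) = exp(−0.00018 × 1000) = 0.835270
R(D) = exp(−0.00022 × 1000) = 0.802519
R(E) = exp(−0.000094 × 1000) = 0.910283
R(F) = exp(−0.00025 × 1000) = 0.778801
R(G) = exp(−0.000058 × 1000) = 0.943650
Series (C and D): 0.835270 × 0.802519 = 0.670320
Parallel (B and [0.670320]): 1 − (1 − 0.947432)(1 − 0.670320) = 0.982669
Series ([0.982669] and E): 0.982669 × 0.910283 = 0.894507
Parallel (A and [0.894507]): 1 − (1 − 0.895834)(1 − 0.894507) = 0.989011
Parallel (F and G): 1 − (1 − 0.778801)(1 − 0.943650) = 0.987535
Series ([0.989011] and [0.987535]): 0.989011 × 0.987535 = 0.9767

0.9767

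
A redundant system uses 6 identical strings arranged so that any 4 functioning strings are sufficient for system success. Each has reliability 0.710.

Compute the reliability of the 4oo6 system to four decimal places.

R = Σ_{i=4}^{6} C(6,i) p^i (1−p)^{6−i} with p = 0.710
C(6,4)·0.710^4·0.290^2 = 0.320568
C(6,5)·0.710^5·0.290^1 = 0.313936
C(6,6)·0.710^6·0.290^0 = 0.128100
Sum = 0.7626

0.7626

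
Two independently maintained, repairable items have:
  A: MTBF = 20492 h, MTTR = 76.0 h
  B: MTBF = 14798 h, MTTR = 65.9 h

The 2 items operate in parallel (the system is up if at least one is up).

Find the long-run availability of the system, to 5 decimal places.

0.99998

A(A) = MTBF/(MTBF+MTTR) = 20492/(20492+76.0) = 0.996305
A(B) = MTBF/(MTBF+MTTR) = 14798/(14798+65.9) = 0.995566
Parallel availability: 1 − (1 − 0.996305)(1 − 0.995566) = 0.99998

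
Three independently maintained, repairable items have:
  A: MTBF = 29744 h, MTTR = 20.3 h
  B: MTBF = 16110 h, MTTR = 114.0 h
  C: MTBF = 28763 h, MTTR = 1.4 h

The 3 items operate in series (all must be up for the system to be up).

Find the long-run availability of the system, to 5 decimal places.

0.99225

A(A) = MTBF/(MTBF+MTTR) = 29744/(29744+20.3) = 0.999318
A(B) = MTBF/(MTBF+MTTR) = 16110/(16110+114.0) = 0.992973
A(C) = MTBF/(MTBF+MTTR) = 28763/(28763+1.4) = 0.999951
Series availability: 0.999318 × 0.992973 × 0.999951 = 0.99225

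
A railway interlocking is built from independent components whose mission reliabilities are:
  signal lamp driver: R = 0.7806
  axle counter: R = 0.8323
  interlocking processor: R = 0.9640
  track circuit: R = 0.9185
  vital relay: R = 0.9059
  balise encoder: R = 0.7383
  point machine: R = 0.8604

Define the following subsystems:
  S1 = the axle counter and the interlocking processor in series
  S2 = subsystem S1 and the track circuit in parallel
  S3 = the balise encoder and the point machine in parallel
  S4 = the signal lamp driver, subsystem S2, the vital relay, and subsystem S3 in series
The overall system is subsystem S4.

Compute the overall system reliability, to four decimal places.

0.6703

Series (axle counter and interlocking processor): 0.832300 × 0.964000 = 0.802337
Parallel ([0.802337] and track circuit): 1 − (1 − 0.802337)(1 − 0.918500) = 0.983890
Parallel (balise encoder and point machine): 1 − (1 − 0.738300)(1 − 0.860400) = 0.963467
Series (signal lamp driver, [0.983890], vital relay, and [0.963467]): 0.780600 × 0.983890 × 0.905900 × 0.963467 = 0.6703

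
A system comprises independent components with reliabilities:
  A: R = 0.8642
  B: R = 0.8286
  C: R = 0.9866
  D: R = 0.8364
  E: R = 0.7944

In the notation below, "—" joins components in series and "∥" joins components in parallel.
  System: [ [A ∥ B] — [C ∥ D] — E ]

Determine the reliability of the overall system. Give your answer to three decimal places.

Parallel (A and B): 1 − (1 − 0.86420)(1 − 0.82860) = 0.97672
Parallel (C and D): 1 − (1 − 0.98660)(1 − 0.83640) = 0.99781
Series ([0.97672], [0.99781], and E): 0.97672 × 0.99781 × 0.79440 = 0.774

0.774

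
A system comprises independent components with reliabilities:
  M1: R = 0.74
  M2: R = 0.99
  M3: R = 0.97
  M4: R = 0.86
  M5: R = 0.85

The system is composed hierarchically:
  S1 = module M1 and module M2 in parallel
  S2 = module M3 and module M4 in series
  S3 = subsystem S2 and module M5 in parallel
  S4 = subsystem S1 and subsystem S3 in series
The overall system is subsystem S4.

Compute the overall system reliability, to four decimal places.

0.9726

Parallel (M1 and M2): 1 − (1 − 0.740000)(1 − 0.990000) = 0.997400
Series (M3 and M4): 0.970000 × 0.860000 = 0.834200
Parallel ([0.834200] and M5): 1 − (1 − 0.834200)(1 − 0.850000) = 0.975130
Series ([0.997400] and [0.975130]): 0.997400 × 0.975130 = 0.9726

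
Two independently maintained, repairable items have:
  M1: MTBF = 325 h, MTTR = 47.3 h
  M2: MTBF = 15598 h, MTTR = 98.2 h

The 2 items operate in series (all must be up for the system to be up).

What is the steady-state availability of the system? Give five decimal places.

A(M1) = MTBF/(MTBF+MTTR) = 325/(325+47.3) = 0.872952
A(M2) = MTBF/(MTBF+MTTR) = 15598/(15598+98.2) = 0.993744
Series availability: 0.872952 × 0.993744 = 0.86749

0.86749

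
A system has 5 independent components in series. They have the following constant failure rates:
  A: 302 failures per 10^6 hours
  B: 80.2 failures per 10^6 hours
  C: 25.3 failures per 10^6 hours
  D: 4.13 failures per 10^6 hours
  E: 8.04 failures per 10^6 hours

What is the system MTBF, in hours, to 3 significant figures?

2380

Series of exponential components: λ_sys = Σ λ_i
λ_sys = 0.000302 + 0.0000802 + 0.0000253 + 0.00000413 + 0.00000804 = 4.1967e-04 /h
MTBF = 1 / λ_sys = 2380 h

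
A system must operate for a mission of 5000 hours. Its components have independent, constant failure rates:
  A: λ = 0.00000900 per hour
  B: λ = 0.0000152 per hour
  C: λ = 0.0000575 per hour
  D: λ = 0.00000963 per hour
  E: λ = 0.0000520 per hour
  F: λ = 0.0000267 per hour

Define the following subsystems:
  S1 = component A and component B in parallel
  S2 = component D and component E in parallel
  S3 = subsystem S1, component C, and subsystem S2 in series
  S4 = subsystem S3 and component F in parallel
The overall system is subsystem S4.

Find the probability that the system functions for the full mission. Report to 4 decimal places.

0.9675

R(A) = exp(−0.00000900 × 5000) = 0.955997
R(B) = exp(−0.0000152 × 5000) = 0.926816
R(C) = exp(−0.0000575 × 5000) = 0.750137
R(D) = exp(−0.00000963 × 5000) = 0.952991
R(E) = exp(−0.0000520 × 5000) = 0.771052
R(F) = exp(−0.0000267 × 5000) = 0.875027
Parallel (A and B): 1 − (1 − 0.955997)(1 − 0.926816) = 0.996780
Parallel (D and E): 1 − (1 − 0.952991)(1 − 0.771052) = 0.989237
Series ([0.996780], C, and [0.989237]): 0.996780 × 0.750137 × 0.989237 = 0.739674
Parallel ([0.739674] and F): 1 − (1 − 0.739674)(1 − 0.875027) = 0.9675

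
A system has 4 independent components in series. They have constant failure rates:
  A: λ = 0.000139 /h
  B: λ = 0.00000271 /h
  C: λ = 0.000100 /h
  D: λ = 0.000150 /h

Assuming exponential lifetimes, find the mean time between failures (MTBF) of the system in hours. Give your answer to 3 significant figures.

2550

Series of exponential components: λ_sys = Σ λ_i
λ_sys = 0.000139 + 0.00000271 + 0.000100 + 0.000150 = 3.9171e-04 /h
MTBF = 1 / λ_sys = 2550 h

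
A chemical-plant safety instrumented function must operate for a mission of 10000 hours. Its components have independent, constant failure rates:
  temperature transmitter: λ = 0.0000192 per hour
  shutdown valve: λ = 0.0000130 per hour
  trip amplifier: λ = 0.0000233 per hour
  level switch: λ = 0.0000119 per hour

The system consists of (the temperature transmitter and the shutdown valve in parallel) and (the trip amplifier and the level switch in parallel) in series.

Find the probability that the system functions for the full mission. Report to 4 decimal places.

0.9559

R(temperature transmitter) = exp(−0.0000192 × 10000) = 0.825307
R(shutdown valve) = exp(−0.0000130 × 10000) = 0.878095
R(trip amplifier) = exp(−0.0000233 × 10000) = 0.792154
R(level switch) = exp(−0.0000119 × 10000) = 0.887808
Parallel (temperature transmitter and shutdown valve): 1 − (1 − 0.825307)(1 − 0.878095) = 0.978704
Parallel (trip amplifier and level switch): 1 − (1 − 0.792154)(1 − 0.887808) = 0.976681
Series ([0.978704] and [0.976681]): 0.978704 × 0.976681 = 0.9559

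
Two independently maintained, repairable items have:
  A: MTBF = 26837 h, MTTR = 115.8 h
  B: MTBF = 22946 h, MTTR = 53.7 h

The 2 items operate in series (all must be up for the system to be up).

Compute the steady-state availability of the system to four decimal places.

A(A) = MTBF/(MTBF+MTTR) = 26837/(26837+115.8) = 0.995704
A(B) = MTBF/(MTBF+MTTR) = 22946/(22946+53.7) = 0.997665
Series availability: 0.995704 × 0.997665 = 0.9934

0.9934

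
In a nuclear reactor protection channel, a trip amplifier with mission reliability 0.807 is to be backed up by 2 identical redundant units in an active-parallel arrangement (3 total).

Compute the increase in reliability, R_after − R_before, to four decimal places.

0.1858

R_before = 0.807
R_after = 1 − (1 − 0.807)^3 = 0.9928
ΔR = 0.9928 − 0.807 = 0.1858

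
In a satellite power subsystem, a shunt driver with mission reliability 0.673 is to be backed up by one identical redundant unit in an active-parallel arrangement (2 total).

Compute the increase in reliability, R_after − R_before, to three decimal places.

0.220

R_before = 0.673
R_after = 1 − (1 − 0.673)^2 = 0.893
ΔR = 0.893 − 0.673 = 0.220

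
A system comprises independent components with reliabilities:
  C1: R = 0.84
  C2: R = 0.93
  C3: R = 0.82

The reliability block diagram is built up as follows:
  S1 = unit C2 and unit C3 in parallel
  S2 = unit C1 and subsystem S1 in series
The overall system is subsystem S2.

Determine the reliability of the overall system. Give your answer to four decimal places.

0.8294

Parallel (C2 and C3): 1 − (1 − 0.930000)(1 − 0.820000) = 0.987400
Series (C1 and [0.987400]): 0.840000 × 0.987400 = 0.8294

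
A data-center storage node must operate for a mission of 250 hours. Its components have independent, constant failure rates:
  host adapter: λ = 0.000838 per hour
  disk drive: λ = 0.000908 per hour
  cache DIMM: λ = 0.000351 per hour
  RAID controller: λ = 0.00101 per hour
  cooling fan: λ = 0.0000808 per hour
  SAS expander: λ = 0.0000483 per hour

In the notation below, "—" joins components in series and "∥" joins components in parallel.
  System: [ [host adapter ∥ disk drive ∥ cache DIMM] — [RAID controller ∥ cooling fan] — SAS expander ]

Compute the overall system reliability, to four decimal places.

R(host adapter) = exp(−0.000838 × 250) = 0.810990
R(disk drive) = exp(−0.000908 × 250) = 0.796921
R(cache DIMM) = exp(−0.000351 × 250) = 0.915990
R(RAID controller) = exp(−0.00101 × 250) = 0.776856
R(cooling fan) = exp(−0.0000808 × 250) = 0.980003
R(SAS expander) = exp(−0.0000483 × 250) = 0.987998
Parallel (host adapter, disk drive, and cache DIMM): 1 − (1 − 0.810990)(1 − 0.796921)(1 − 0.915990) = 0.996775
Parallel (RAID controller and cooling fan): 1 − (1 − 0.776856)(1 − 0.980003) = 0.995538
Series ([0.996775], [0.995538], and SAS expander): 0.996775 × 0.995538 × 0.987998 = 0.9804

0.9804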